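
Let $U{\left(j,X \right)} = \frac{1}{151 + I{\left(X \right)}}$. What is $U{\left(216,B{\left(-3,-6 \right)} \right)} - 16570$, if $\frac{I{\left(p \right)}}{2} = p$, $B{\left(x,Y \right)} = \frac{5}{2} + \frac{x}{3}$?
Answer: $- \frac{2551779}{154} \approx -16570.0$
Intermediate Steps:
$B{\left(x,Y \right)} = \frac{5}{2} + \frac{x}{3}$ ($B{\left(x,Y \right)} = 5 \cdot \frac{1}{2} + x \frac{1}{3} = \frac{5}{2} + \frac{x}{3}$)
$I{\left(p \right)} = 2 p$
$U{\left(j,X \right)} = \frac{1}{151 + 2 X}$
$U{\left(216,B{\left(-3,-6 \right)} \right)} - 16570 = \frac{1}{151 + 2 \left(\frac{5}{2} + \frac{1}{3} \left(-3\right)\right)} - 16570 = \frac{1}{151 + 2 \left(\frac{5}{2} - 1\right)} - 16570 = \frac{1}{151 + 2 \cdot \frac{3}{2}} - 16570 = \frac{1}{151 + 3} - 16570 = \frac{1}{154} - 16570 = - \frac{2551779}{154}$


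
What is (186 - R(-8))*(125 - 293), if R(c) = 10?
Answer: -29568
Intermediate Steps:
(186 - R(-8))*(125 - 293) = (186 - 1*10)*(125 - 293) = (186 - 10)*(-168) = 176*(-168) = -29568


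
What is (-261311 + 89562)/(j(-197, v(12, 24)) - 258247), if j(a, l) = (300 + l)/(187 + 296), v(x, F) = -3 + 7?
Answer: 82954767/124732997 ≈ 0.66506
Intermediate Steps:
v(x, F) = 4
j(a, l) = 100/161 + l/483 (j(a, l) = (300 + l)/483 = (300 + l)*(1/483) = 100/161 + l/483)
(-261311 + 89562)/(j(-197, v(12, 24)) - 258247) = (-261311 + 89562)/((100/161 + (1/483)*4) - 258247) = -171749/((100/161 + 4/483) - 258247) = -171749/(304/483 - 258247) = -171749/(-124732997/483) = -171749*(-483/124732997) = 82954767/124732997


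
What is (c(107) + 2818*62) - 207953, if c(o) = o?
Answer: -33130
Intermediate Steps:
(c(107) + 2818*62) - 207953 = (107 + 2818*62) - 207953 = (107 + 174716) - 207953 = 174823 - 207953 = -33130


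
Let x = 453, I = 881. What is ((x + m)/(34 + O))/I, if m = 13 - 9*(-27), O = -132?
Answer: -709/86338 ≈ -0.0082119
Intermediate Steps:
m = 256 (m = 13 - 1*(-243) = 13 + 243 = 256)
((x + m)/(34 + O))/I = ((453 + 256)/(34 - 132))/881 = (709/(-98))*(1/881) = (709*(-1/98))*(1/881) = -709/98*1/881 = -709/86338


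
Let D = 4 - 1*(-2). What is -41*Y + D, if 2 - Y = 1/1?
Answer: -35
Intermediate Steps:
D = 6 (D = 4 + 2 = 6)
Y = 1 (Y = 2 - 1/1 = 2 - 1*1 = 2 - 1 = 1)
-41*Y + D = -41*1 + 6 = -41 + 6 = -35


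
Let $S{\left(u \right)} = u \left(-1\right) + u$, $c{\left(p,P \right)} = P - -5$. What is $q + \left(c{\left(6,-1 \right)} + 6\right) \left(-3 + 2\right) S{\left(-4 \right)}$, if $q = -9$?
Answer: $-9$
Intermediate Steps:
$c{\left(p,P \right)} = 5 + P$ ($c{\left(p,P \right)} = P + 5 = 5 + P$)
$S{\left(u \right)} = 0$ ($S{\left(u \right)} = - u + u = 0$)
$q + \left(c{\left(6,-1 \right)} + 6\right) \left(-3 + 2\right) S{\left(-4 \right)} = -9 + \left(\left(5 - 1\right) + 6\right) \left(-3 + 2\right) 0 = -9 + \left(4 + 6\right) \left(-1\right) 0 = -9 + 10 \left(-1\right) 0 = -9 - 0 = -9 + 0 = -9$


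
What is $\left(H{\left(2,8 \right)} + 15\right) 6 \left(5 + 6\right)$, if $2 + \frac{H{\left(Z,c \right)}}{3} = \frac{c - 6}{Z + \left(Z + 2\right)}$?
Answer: $660$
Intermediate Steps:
$H{\left(Z,c \right)} = -6 + \frac{3 \left(-6 + c\right)}{2 + 2 Z}$ ($H{\left(Z,c \right)} = -6 + 3 \frac{c - 6}{Z + \left(Z + 2\right)} = -6 + 3 \frac{-6 + c}{Z + \left(2 + Z\right)} = -6 + 3 \frac{-6 + c}{2 + 2 Z} = -6 + \frac{3 \left(-6 + c\right)}{2 + 2 Z}$)
$\left(H{\left(2,8 \right)} + 15\right) 6 \left(5 + 6\right) = \left(\frac{3 \left(-10 + 8 - 8\right)}{2 \left(1 + 2\right)} + 15\right) 6 \left(5 + 6\right) = \left(\frac{3 \left(-10 + 8 - 8\right)}{2 \cdot 3} + 15\right) 6 \cdot 11 = \left(\frac{3}{2} \cdot \frac{1}{3} \left(-10\right) + 15\right) 66 = \left(-5 + 15\right) 66 = 10 \cdot 66 = 660$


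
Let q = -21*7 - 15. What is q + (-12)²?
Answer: -18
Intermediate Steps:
q = -162 (q = -147 - 15 = -162)
q + (-12)² = -162 + (-12)² = -162 + 144 = -18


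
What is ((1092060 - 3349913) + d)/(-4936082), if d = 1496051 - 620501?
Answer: 1382303/4936082 ≈ 0.28004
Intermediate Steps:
d = 875550
((1092060 - 3349913) + d)/(-4936082) = ((1092060 - 3349913) + 875550)/(-4936082) = (-2257853 + 875550)*(-1/4936082) = -1382303*(-1/4936082) = 1382303/4936082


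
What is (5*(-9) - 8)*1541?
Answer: -81673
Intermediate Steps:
(5*(-9) - 8)*1541 = (-45 - 8)*1541 = -53*1541 = -81673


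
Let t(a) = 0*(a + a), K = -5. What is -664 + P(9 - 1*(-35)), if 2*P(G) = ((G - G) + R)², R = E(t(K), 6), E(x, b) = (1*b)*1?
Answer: -646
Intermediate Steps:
t(a) = 0 (t(a) = 0*(2*a) = 0)
E(x, b) = b (E(x, b) = b*1 = b)
R = 6
P(G) = 18 (P(G) = ((G - G) + 6)²/2 = (0 + 6)²/2 = (½)*6² = (½)*36 = 18)
-664 + P(9 - 1*(-35)) = -664 + 18 = -646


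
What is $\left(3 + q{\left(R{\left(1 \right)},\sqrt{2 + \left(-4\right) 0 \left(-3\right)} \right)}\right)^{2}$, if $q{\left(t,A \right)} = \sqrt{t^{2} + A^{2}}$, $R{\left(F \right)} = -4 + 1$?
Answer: $\left(3 + \sqrt{11}\right)^{2} \approx 39.9$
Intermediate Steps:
$R{\left(F \right)} = -3$
$q{\left(t,A \right)} = \sqrt{A^{2} + t^{2}}$
$\left(3 + q{\left(R{\left(1 \right)},\sqrt{2 + \left(-4\right) 0 \left(-3\right)} \right)}\right)^{2} = \left(3 + \sqrt{\left(\sqrt{2 + \left(-4\right) 0 \left(-3\right)}\right)^{2} + \left(-3\right)^{2}}\right)^{2} = \left(3 + \sqrt{\left(\sqrt{2 + 0 \left(-3\right)}\right)^{2} + 9}\right)^{2} = \left(3 + \sqrt{\left(\sqrt{2 + 0}\right)^{2} + 9}\right)^{2} = \left(3 + \sqrt{\left(\sqrt{2}\right)^{2} + 9}\right)^{2} = \left(3 + \sqrt{2 + 9}\right)^{2} = \left(3 + \sqrt{11}\right)^{2}$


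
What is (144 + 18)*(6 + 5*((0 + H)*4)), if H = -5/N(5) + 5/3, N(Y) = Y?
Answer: 3132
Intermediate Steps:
H = ⅔ (H = -5/5 + 5/3 = -5*⅕ + 5*(⅓) = -1 + 5/3 = ⅔ ≈ 0.66667)
(144 + 18)*(6 + 5*((0 + H)*4)) = (144 + 18)*(6 + 5*((0 + ⅔)*4)) = 162*(6 + 5*((⅔)*4)) = 162*(6 + 5*(8/3)) = 162*(6 + 40/3) = 162*(58/3) = 3132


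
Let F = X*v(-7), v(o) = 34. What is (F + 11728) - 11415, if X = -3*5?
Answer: -197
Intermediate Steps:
X = -15
F = -510 (F = -15*34 = -510)
(F + 11728) - 11415 = (-510 + 11728) - 11415 = 11218 - 11415 = -197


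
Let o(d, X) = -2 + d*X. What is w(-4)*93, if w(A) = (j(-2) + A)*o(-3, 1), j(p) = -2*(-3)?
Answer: -930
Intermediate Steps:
o(d, X) = -2 + X*d
j(p) = 6
w(A) = -30 - 5*A (w(A) = (6 + A)*(-2 + 1*(-3)) = (6 + A)*(-2 - 3) = (6 + A)*(-5) = -30 - 5*A)
w(-4)*93 = (-30 - 5*(-4))*93 = (-30 + 20)*93 = -10*93 = -930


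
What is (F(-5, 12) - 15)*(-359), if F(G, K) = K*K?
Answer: -46311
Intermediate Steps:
F(G, K) = K**2
(F(-5, 12) - 15)*(-359) = (12**2 - 15)*(-359) = (144 - 15)*(-359) = 129*(-359) = -46311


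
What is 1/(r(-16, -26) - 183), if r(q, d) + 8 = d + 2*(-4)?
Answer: -1/225 ≈ -0.0044444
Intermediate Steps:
r(q, d) = -16 + d (r(q, d) = -8 + (d + 2*(-4)) = -8 + (d - 8) = -8 + (-8 + d) = -16 + d)
1/(r(-16, -26) - 183) = 1/((-16 - 26) - 183) = 1/(-42 - 183) = 1/(-225) = -1/225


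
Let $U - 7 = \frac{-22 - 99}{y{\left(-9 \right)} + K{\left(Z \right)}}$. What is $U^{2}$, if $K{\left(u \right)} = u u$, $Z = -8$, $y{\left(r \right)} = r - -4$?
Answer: $\frac{85264}{3481} \approx 24.494$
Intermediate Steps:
$y{\left(r \right)} = 4 + r$ ($y{\left(r \right)} = r + 4 = 4 + r$)
$K{\left(u \right)} = u^{2}$
$U = \frac{292}{59}$ ($U = 7 + \frac{-22 - 99}{\left(4 - 9\right) + \left(-8\right)^{2}} = 7 - \frac{121}{-5 + 64} = 7 - \frac{121}{59} = \frac{292}{59} \approx 4.9492$)
$U^{2} = \left(\frac{292}{59}\right)^{2} = \frac{85264}{3481}$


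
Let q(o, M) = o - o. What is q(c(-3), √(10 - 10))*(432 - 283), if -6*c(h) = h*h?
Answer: 0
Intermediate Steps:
c(h) = -h²/6 (c(h) = -h*h/6 = -h²/6)
q(o, M) = 0
q(c(-3), √(10 - 10))*(432 - 283) = 0*(432 - 283) = 0*149 = 0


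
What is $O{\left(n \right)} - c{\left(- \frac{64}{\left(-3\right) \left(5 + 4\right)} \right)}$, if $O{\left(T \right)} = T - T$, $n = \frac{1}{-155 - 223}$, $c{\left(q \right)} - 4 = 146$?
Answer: $-150$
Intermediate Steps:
$c{\left(q \right)} = 150$ ($c{\left(q \right)} = 4 + 146 = 150$)
$n = - \frac{1}{378}$ ($n = \frac{1}{-378} = - \frac{1}{378} \approx -0.0026455$)
$O{\left(T \right)} = 0$
$O{\left(n \right)} - c{\left(- \frac{64}{\left(-3\right) \left(5 + 4\right)} \right)} = 0 - 150 = -150$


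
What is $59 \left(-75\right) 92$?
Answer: $-407100$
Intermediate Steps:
$59 \left(-75\right) 92 = \left(-4425\right) 92 = -407100$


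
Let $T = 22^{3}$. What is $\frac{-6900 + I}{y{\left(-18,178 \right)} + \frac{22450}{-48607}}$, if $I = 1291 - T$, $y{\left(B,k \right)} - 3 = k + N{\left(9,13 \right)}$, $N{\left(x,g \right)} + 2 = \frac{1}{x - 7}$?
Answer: $- \frac{526802666}{5801671} \approx -90.802$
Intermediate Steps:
$N{\left(x,g \right)} = -2 + \frac{1}{-7 + x}$ ($N{\left(x,g \right)} = -2 + \frac{1}{x - 7} = -2 + \frac{1}{-7 + x}$)
$y{\left(B,k \right)} = \frac{3}{2} + k$ ($y{\left(B,k \right)} = 3 + \left(k + \frac{15 - 18}{-7 + 9}\right) = 3 + \left(k + \frac{15 - 18}{2}\right) = 3 + \left(k + \frac{1}{2} \left(-3\right)\right) = 3 + \left(k - \frac{3}{2}\right) = 3 + \left(- \frac{3}{2} + k\right) = \frac{3}{2} + k$)
$T = 10648$
$I = -9357$ ($I = 1291 - 10648 = -9357$)
$\frac{-6900 + I}{y{\left(-18,178 \right)} + \frac{22450}{-48607}} = \frac{-6900 - 9357}{\left(\frac{3}{2} + 178\right) + \frac{22450}{-48607}} = - \frac{16257}{\frac{359}{2} + 22450 \left(- \frac{1}{48607}\right)} = - \frac{16257}{\frac{359}{2} - \frac{22450}{48607}} = - \frac{16257}{\frac{17405013}{97214}} = \left(-16257\right) \frac{97214}{17405013} = - \frac{526802666}{5801671}$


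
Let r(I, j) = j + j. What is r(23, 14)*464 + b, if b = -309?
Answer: 12683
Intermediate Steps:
r(I, j) = 2*j
r(23, 14)*464 + b = (2*14)*464 - 309 = 28*464 - 309 = 12992 - 309 = 12683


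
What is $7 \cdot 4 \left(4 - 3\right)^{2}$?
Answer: $28$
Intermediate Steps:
$7 \cdot 4 \left(4 - 3\right)^{2} = 28 \cdot 1^{2} = 28 \cdot 1 = 28$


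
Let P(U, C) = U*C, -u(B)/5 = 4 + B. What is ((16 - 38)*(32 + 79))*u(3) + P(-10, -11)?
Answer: 85580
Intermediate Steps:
u(B) = -20 - 5*B (u(B) = -5*(4 + B) = -20 - 5*B)
P(U, C) = C*U
((16 - 38)*(32 + 79))*u(3) + P(-10, -11) = ((16 - 38)*(32 + 79))*(-20 - 5*3) - 11*(-10) = (-22*111)*(-20 - 15) + 110 = -2442*(-35) + 110 = 85470 + 110 = 85580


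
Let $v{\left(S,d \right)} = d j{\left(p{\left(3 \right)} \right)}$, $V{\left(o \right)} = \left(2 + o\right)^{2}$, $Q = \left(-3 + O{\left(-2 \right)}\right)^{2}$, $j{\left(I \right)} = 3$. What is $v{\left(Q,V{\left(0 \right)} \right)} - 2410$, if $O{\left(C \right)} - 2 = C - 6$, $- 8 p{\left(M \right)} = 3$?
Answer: $-2398$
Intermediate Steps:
$p{\left(M \right)} = - \frac{3}{8}$ ($p{\left(M \right)} = \left(- \frac{1}{8}\right) 3 = - \frac{3}{8}$)
$O{\left(C \right)} = -4 + C$ ($O{\left(C \right)} = 2 + \left(C - 6\right) = 2 + \left(-6 + C\right) = -4 + C$)
$Q = 81$ ($Q = \left(-3 - 6\right)^{2} = \left(-9\right)^{2} = 81$)
$v{\left(S,d \right)} = 3 d$ ($v{\left(S,d \right)} = d 3 = 3 d$)
$v{\left(Q,V{\left(0 \right)} \right)} - 2410 = 3 \left(2 + 0\right)^{2} - 2410 = 3 \cdot 2^{2} - 2410 = 3 \cdot 4 - 2410 = 12 - 2410 = -2398$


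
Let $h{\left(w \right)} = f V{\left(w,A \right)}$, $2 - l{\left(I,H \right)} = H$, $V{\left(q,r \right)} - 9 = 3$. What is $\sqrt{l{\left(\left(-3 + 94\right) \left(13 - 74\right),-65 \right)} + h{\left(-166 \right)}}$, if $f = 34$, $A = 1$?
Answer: $5 \sqrt{19} \approx 21.794$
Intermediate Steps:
$V{\left(q,r \right)} = 12$ ($V{\left(q,r \right)} = 9 + 3 = 12$)
$l{\left(I,H \right)} = 2 - H$
$h{\left(w \right)} = 408$ ($h{\left(w \right)} = 34 \cdot 12 = 408$)
$\sqrt{l{\left(\left(-3 + 94\right) \left(13 - 74\right),-65 \right)} + h{\left(-166 \right)}} = \sqrt{\left(2 - -65\right) + 408} = \sqrt{\left(2 + 65\right) + 408} = \sqrt{67 + 408} = \sqrt{475} = 5 \sqrt{19}$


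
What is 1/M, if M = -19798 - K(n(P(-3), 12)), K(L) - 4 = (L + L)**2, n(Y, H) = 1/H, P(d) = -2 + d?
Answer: -36/712873 ≈ -5.0500e-5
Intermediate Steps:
K(L) = 4 + 4*L**2 (K(L) = 4 + (L + L)**2 = 4 + (2*L)**2 = 4 + 4*L**2)
M = -712873/36 (M = -19798 - (4 + 4*(1/12)**2) = -19798 - (4 + 4*(1/144)) = -19798 - (4 + 1/36) = -19798 - 1*145/36 = -19798 - 145/36 = -712873/36 ≈ -19802.)
1/M = 1/(-712873/36) = -36/712873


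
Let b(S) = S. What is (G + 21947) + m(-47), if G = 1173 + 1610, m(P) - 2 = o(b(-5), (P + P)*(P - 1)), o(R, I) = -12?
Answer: 24720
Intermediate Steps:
m(P) = -10 (m(P) = 2 - 12 = -10)
G = 2783
(G + 21947) + m(-47) = (2783 + 21947) - 10 = 24730 - 10 = 24720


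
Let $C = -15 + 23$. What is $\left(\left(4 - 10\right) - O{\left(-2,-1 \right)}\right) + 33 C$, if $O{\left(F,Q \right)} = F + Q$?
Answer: $261$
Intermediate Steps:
$C = 8$
$\left(\left(4 - 10\right) - O{\left(-2,-1 \right)}\right) + 33 C = \left(\left(4 - 10\right) - \left(-2 - 1\right)\right) + 33 \cdot 8 = \left(-6 - -3\right) + 264 = \left(-6 + 3\right) + 264 = -3 + 264 = 261$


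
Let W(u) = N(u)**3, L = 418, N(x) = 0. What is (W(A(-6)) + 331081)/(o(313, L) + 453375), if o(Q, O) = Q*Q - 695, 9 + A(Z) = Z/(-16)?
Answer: 331081/550649 ≈ 0.60126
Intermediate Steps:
A(Z) = -9 - Z/16 (A(Z) = -9 + Z/(-16) = -9 + Z*(-1/16) = -9 - Z/16)
o(Q, O) = -695 + Q**2 (o(Q, O) = Q**2 - 695 = -695 + Q**2)
W(u) = 0 (W(u) = 0**3 = 0)
(W(A(-6)) + 331081)/(o(313, L) + 453375) = (0 + 331081)/((-695 + 313**2) + 453375) = 331081/((-695 + 97969) + 453375) = 331081/(97274 + 453375) = 331081/550649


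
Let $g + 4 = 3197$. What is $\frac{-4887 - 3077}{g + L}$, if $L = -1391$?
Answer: $- \frac{3982}{901} \approx -4.4195$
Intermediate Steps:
$g = 3193$ ($g = -4 + 3197 = 3193$)
$\frac{-4887 - 3077}{g + L} = \frac{-4887 - 3077}{3193 - 1391} = - \frac{7964}{1802} = \left(-7964\right) \frac{1}{1802} = - \frac{3982}{901}$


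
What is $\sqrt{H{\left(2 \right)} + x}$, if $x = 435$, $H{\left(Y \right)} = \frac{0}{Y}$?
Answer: $\sqrt{435} \approx 20.857$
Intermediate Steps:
$H{\left(Y \right)} = 0$
$\sqrt{H{\left(2 \right)} + x} = \sqrt{0 + 435} = \sqrt{435}$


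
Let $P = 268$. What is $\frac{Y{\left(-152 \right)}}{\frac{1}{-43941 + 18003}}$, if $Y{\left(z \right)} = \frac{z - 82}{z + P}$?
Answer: $\frac{1517373}{29} \approx 52323.0$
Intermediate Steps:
$Y{\left(z \right)} = \frac{-82 + z}{268 + z}$ ($Y{\left(z \right)} = \frac{z - 82}{z + 268} = \frac{-82 + z}{268 + z}$)
$\frac{Y{\left(-152 \right)}}{\frac{1}{-43941 + 18003}} = \frac{\frac{1}{268 - 152} \left(-82 - 152\right)}{\frac{1}{-43941 + 18003}} = \frac{\frac{1}{116} \left(-234\right)}{\frac{1}{-25938}} = \frac{\frac{1}{116} \left(-234\right)}{- \frac{1}{25938}} = \left(- \frac{117}{58}\right) \left(-25938\right) = \frac{1517373}{29}$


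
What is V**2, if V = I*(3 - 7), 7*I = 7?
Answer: 16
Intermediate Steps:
I = 1 (I = (1/7)*7 = 1)
V = -4 (V = 1*(3 - 7) = 1*(-4) = -4)
V**2 = (-4)**2 = 16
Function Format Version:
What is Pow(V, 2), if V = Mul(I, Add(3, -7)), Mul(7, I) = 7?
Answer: 16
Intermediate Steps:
I = 1 (I = Mul(Rational(1, 7), 7) = 1)
V = -4 (V = Mul(1, Add(3, -7)) = Mul(1, -4) = -4)
Pow(V, 2) = Pow(-4, 2) = 16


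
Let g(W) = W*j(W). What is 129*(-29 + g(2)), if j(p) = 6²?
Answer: 5547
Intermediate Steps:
j(p) = 36
g(W) = 36*W (g(W) = W*36 = 36*W)
129*(-29 + g(2)) = 129*(-29 + 36*2) = 129*(-29 + 72) = 129*43 = 5547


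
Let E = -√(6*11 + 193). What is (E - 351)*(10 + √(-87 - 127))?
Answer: -(10 + I*√214)*(351 + √259) ≈ -3670.9 - 5370.1*I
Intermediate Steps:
E = -√259 (E = -√(66 + 193) = -√259 ≈ -16.093)
(E - 351)*(10 + √(-87 - 127)) = (-√259 - 351)*(10 + √(-87 - 127)) = (-351 - √259)*(10 + √(-214)) = (-351 - √259)*(10 + I*√214)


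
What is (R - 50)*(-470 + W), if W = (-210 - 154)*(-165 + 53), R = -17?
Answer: -2699966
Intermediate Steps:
W = 40768 (W = -364*(-112) = 40768)
(R - 50)*(-470 + W) = (-17 - 50)*(-470 + 40768) = -67*40298 = -2699966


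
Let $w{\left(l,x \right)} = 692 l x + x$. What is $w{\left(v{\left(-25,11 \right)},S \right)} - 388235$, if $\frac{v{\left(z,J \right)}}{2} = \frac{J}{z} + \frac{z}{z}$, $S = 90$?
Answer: $- \frac{1591957}{5} \approx -3.1839 \cdot 10^{5}$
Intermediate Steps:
$v{\left(z,J \right)} = 2 + \frac{2 J}{z}$ ($v{\left(z,J \right)} = 2 \left(\frac{J}{z} + \frac{z}{z}\right) = 2 \left(\frac{J}{z} + 1\right) = 2 \left(1 + \frac{J}{z}\right) = 2 + \frac{2 J}{z}$)
$w{\left(l,x \right)} = x + 692 l x$ ($w{\left(l,x \right)} = 692 l x + x = x + 692 l x$)
$w{\left(v{\left(-25,11 \right)},S \right)} - 388235 = 90 \left(1 + 692 \left(2 + 2 \cdot 11 \frac{1}{-25}\right)\right) - 388235 = 90 \left(1 + 692 \left(2 + 2 \cdot 11 \left(- \frac{1}{25}\right)\right)\right) - 388235 = 90 \left(1 + 692 \left(2 - \frac{22}{25}\right)\right) - 388235 = 90 \left(1 + 692 \cdot \frac{28}{25}\right) - 388235 = 90 \left(1 + \frac{19376}{25}\right) - 388235 = 90 \cdot \frac{19401}{25} - 388235 = \frac{349218}{5} - 388235 = - \frac{1591957}{5}$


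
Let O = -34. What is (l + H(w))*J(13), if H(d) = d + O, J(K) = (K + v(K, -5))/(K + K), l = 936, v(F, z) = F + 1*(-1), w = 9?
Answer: 22775/26 ≈ 875.96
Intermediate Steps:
v(F, z) = -1 + F (v(F, z) = F - 1 = -1 + F)
J(K) = (-1 + 2*K)/(2*K) (J(K) = (K + (-1 + K))/(K + K) = (-1 + 2*K)/((2*K)) = (-1 + 2*K)*(1/(2*K)) = (-1 + 2*K)/(2*K))
H(d) = -34 + d (H(d) = d - 34 = -34 + d)
(l + H(w))*J(13) = (936 + (-34 + 9))*((-1/2 + 13)/13) = (936 - 25)*((1/13)*(25/2)) = 911*(25/26) = 22775/26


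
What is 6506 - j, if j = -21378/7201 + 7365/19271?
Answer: 903199624399/138770471 ≈ 6508.6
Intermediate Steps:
j = -358940073/138770471 (j = -21378*1/7201 + 7365*(1/19271) = -21378/7201 + 7365/19271 = -358940073/138770471 ≈ -2.5866)
6506 - j = 6506 - 1*(-358940073/138770471) = 6506 + 358940073/138770471 = 903199624399/138770471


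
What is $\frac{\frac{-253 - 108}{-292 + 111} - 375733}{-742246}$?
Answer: $\frac{34003656}{67173263} \approx 0.50621$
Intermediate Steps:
$\frac{\frac{-253 - 108}{-292 + 111} - 375733}{-742246} = \left(- \frac{361}{-181} - 375733\right) \left(- \frac{1}{742246}\right) = \left(\left(-361\right) \left(- \frac{1}{181}\right) - 375733\right) \left(- \frac{1}{742246}\right) = \left(\frac{361}{181} - 375733\right) \left(- \frac{1}{742246}\right) = \left(- \frac{68007312}{181}\right) \left(- \frac{1}{742246}\right) = \frac{34003656}{67173263}$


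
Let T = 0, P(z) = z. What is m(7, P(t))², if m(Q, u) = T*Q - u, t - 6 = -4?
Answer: 4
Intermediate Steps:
t = 2 (t = 6 - 4 = 2)
m(Q, u) = -u (m(Q, u) = 0*Q - u = 0 - u = -u)
m(7, P(t))² = (-1*2)² = (-2)² = 4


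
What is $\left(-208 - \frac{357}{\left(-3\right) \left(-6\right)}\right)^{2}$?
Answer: $\frac{1868689}{36} \approx 51908.0$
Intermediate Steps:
$\left(-208 - \frac{357}{\left(-3\right) \left(-6\right)}\right)^{2} = \left(-208 - \frac{357}{18}\right)^{2} = \left(-208 - \frac{119}{6}\right)^{2} = \left(- \frac{1367}{6}\right)^{2} = \frac{1868689}{36}$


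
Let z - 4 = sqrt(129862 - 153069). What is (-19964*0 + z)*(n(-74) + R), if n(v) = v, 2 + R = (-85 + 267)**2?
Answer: 132192 + 33048*I*sqrt(23207) ≈ 1.3219e+5 + 5.0345e+6*I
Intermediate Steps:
z = 4 + I*sqrt(23207) (z = 4 + sqrt(129862 - 153069) = 4 + sqrt(-23207) = 4 + I*sqrt(23207) ≈ 4.0 + 152.34*I)
R = 33122 (R = -2 + (-85 + 267)**2 = -2 + 182**2 = -2 + 33124 = 33122)
(-19964*0 + z)*(n(-74) + R) = (-19964*0 + (4 + I*sqrt(23207)))*(-74 + 33122) = (0 + (4 + I*sqrt(23207)))*33048 = (4 + I*sqrt(23207))*33048 = 132192 + 33048*I*sqrt(23207)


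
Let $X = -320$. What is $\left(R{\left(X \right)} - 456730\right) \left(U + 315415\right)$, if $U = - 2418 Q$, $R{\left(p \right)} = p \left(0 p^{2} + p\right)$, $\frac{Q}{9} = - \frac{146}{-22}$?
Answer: $- \frac{666473115870}{11} \approx -6.0588 \cdot 10^{10}$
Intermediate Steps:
$Q = \frac{657}{11}$ ($Q = 9 \left(- \frac{146}{-22}\right) = 9 \left(\left(-146\right) \left(- \frac{1}{22}\right)\right) = 9 \cdot \frac{73}{11} = \frac{657}{11} \approx 59.727$)
$R{\left(p \right)} = p^{2}$ ($R{\left(p \right)} = p \left(0 + p\right) = p p = p^{2}$)
$U = - \frac{1588626}{11}$ ($U = \left(-2418\right) \frac{657}{11} = - \frac{1588626}{11} \approx -1.4442 \cdot 10^{5}$)
$\left(R{\left(X \right)} - 456730\right) \left(U + 315415\right) = \left(\left(-320\right)^{2} - 456730\right) \left(- \frac{1588626}{11} + 315415\right) = \left(102400 - 456730\right) \frac{1880939}{11} = \left(-354330\right) \frac{1880939}{11} = - \frac{666473115870}{11}$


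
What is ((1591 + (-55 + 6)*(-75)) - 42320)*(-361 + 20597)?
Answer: -749824744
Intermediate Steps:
((1591 + (-55 + 6)*(-75)) - 42320)*(-361 + 20597) = ((1591 - 49*(-75)) - 42320)*20236 = ((1591 + 3675) - 42320)*20236 = (5266 - 42320)*20236 = -37054*20236 = -749824744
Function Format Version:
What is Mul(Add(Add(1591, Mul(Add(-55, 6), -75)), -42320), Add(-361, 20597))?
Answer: -749824744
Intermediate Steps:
Mul(Add(Add(1591, Mul(Add(-55, 6), -75)), -42320), Add(-361, 20597)) = Mul(Add(Add(1591, Mul(-49, -75)), -42320), 20236) = Mul(Add(Add(1591, 3675), -42320), 20236) = Mul(Add(5266, -42320), 20236) = Mul(-37054, 20236) = -749824744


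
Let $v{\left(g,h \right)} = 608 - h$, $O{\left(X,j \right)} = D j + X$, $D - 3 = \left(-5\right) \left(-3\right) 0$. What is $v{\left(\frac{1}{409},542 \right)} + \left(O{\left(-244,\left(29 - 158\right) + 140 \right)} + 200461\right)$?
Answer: $200316$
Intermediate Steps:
$D = 3$ ($D = 3 + \left(-5\right) \left(-3\right) 0 = 3 + 15 \cdot 0 = 3 + 0 = 3$)
$O{\left(X,j \right)} = X + 3 j$ ($O{\left(X,j \right)} = 3 j + X = X + 3 j$)
$v{\left(\frac{1}{409},542 \right)} + \left(O{\left(-244,\left(29 - 158\right) + 140 \right)} + 200461\right) = \left(608 - 542\right) + \left(\left(-244 + 3 \left(\left(29 - 158\right) + 140\right)\right) + 200461\right) = \left(608 - 542\right) + \left(\left(-244 + 3 \left(-129 + 140\right)\right) + 200461\right) = 66 + \left(\left(-244 + 3 \cdot 11\right) + 200461\right) = 66 + \left(\left(-244 + 33\right) + 200461\right) = 66 + \left(-211 + 200461\right) = 66 + 200250 = 200316$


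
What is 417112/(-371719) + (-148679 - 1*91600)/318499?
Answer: -222166024489/118392129781 ≈ -1.8765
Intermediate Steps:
417112/(-371719) + (-148679 - 1*91600)/318499 = 417112*(-1/371719) + (-148679 - 91600)*(1/318499) = -417112/371719 - 240279*1/318499 = -417112/371719 - 240279/318499 = -222166024489/118392129781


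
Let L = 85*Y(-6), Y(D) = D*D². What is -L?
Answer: 18360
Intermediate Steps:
Y(D) = D³
L = -18360 (L = 85*(-6)³ = 85*(-216) = -18360)
-L = -1*(-18360) = 18360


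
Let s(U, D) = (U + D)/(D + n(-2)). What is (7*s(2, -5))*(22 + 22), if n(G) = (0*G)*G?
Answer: 924/5 ≈ 184.80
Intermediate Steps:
n(G) = 0 (n(G) = 0*G = 0)
s(U, D) = (D + U)/D (s(U, D) = (U + D)/(D + 0) = (D + U)/D)
(7*s(2, -5))*(22 + 22) = (7*((-5 + 2)/(-5)))*(22 + 22) = (7*(-1/5*(-3)))*44 = (7*(3/5))*44 = (21/5)*44 = 924/5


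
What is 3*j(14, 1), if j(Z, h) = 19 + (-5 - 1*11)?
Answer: 9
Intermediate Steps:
j(Z, h) = 3 (j(Z, h) = 19 + (-5 - 11) = 19 - 16 = 3)
3*j(14, 1) = 3*3 = 9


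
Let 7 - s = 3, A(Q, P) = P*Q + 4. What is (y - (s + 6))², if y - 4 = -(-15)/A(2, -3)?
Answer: 729/4 ≈ 182.25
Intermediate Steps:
A(Q, P) = 4 + P*Q
s = 4 (s = 7 - 1*3 = 7 - 3 = 4)
y = -7/2 (y = 4 - (-15)/(4 - 3*2) = 4 - (-15)/(4 - 6) = 4 - (-15)/(-2) = 4 - (-15)*(-1)/2 = 4 - 1*15/2 = 4 - 15/2 = -7/2 ≈ -3.5000)
(y - (s + 6))² = (-7/2 - (4 + 6))² = (-7/2 - 1*10)² = (-7/2 - 10)² = (-27/2)² = 729/4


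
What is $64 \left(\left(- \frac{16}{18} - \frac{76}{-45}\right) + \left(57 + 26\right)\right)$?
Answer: $\frac{26816}{5} \approx 5363.2$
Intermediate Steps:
$64 \left(\left(- \frac{16}{18} - \frac{76}{-45}\right) + \left(57 + 26\right)\right) = 64 \left(\left(\left(-16\right) \frac{1}{18} - - \frac{76}{45}\right) + 83\right) = 64 \left(\left(- \frac{8}{9} + \frac{76}{45}\right) + 83\right) = 64 \left(\frac{4}{5} + 83\right) = 64 \cdot \frac{419}{5} = \frac{26816}{5}$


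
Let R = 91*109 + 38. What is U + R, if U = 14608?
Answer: 24565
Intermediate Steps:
R = 9957 (R = 9919 + 38 = 9957)
U + R = 14608 + 9957 = 24565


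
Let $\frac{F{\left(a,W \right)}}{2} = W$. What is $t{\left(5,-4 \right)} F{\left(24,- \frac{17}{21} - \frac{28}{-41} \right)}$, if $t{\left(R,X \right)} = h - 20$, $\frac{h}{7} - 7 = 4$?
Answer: $- \frac{4142}{287} \approx -14.432$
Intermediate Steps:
$F{\left(a,W \right)} = 2 W$
$h = 77$ ($h = 49 + 7 \cdot 4 = 49 + 28 = 77$)
$t{\left(R,X \right)} = 57$ ($t{\left(R,X \right)} = 77 - 20 = 57$)
$t{\left(5,-4 \right)} F{\left(24,- \frac{17}{21} - \frac{28}{-41} \right)} = 57 \cdot 2 \left(- \frac{17}{21} - \frac{28}{-41}\right) = 57 \cdot 2 \left(\left(-17\right) \frac{1}{21} - - \frac{28}{41}\right) = 57 \cdot 2 \left(- \frac{17}{21} + \frac{28}{41}\right) = 57 \cdot 2 \left(- \frac{109}{861}\right) = 57 \left(- \frac{218}{861}\right) = - \frac{4142}{287}$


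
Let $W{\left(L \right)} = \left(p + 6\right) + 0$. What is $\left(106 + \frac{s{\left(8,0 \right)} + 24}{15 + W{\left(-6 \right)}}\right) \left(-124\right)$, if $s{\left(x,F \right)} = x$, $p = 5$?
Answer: $- \frac{172856}{13} \approx -13297.0$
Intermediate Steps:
$W{\left(L \right)} = 11$ ($W{\left(L \right)} = \left(5 + 6\right) + 0 = 11 + 0 = 11$)
$\left(106 + \frac{s{\left(8,0 \right)} + 24}{15 + W{\left(-6 \right)}}\right) \left(-124\right) = \left(106 + \frac{8 + 24}{15 + 11}\right) \left(-124\right) = \left(106 + \frac{32}{26}\right) \left(-124\right) = \left(106 + 32 \cdot \frac{1}{26}\right) \left(-124\right) = \left(106 + \frac{16}{13}\right) \left(-124\right) = \frac{1394}{13} \left(-124\right) = - \frac{172856}{13}$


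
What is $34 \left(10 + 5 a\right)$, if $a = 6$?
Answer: $1360$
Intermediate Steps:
$34 \left(10 + 5 a\right) = 34 \left(10 + 5 \cdot 6\right) = 34 \left(10 + 30\right) = 34 \cdot 40 = 1360$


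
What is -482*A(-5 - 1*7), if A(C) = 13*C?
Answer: 75192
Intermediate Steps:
-482*A(-5 - 1*7) = -6266*(-5 - 1*7) = -6266*(-5 - 7) = -6266*(-12) = -482*(-156) = 75192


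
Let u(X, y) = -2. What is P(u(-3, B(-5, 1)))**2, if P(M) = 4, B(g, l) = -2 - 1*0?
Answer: 16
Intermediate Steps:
B(g, l) = -2 (B(g, l) = -2 + 0 = -2)
P(u(-3, B(-5, 1)))**2 = 4**2 = 16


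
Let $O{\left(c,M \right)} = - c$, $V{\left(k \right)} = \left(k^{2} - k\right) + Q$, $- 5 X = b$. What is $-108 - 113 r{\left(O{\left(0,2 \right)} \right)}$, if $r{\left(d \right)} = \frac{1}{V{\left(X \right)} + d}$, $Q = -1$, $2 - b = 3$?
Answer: $- \frac{307}{29} \approx -10.586$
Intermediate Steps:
$b = -1$ ($b = 2 - 3 = -1$)
$X = \frac{1}{5}$ ($X = \left(- \frac{1}{5}\right) \left(-1\right) = \frac{1}{5} \approx 0.2$)
$V{\left(k \right)} = -1 + k^{2} - k$ ($V{\left(k \right)} = \left(k^{2} - k\right) - 1 = -1 + k^{2} - k$)
$r{\left(d \right)} = \frac{1}{- \frac{29}{25} + d}$ ($r{\left(d \right)} = \frac{1}{\left(-1 + \left(\frac{1}{5}\right)^{2} - \frac{1}{5}\right) + d} = \frac{1}{\left(-1 + \frac{1}{25} - \frac{1}{5}\right) + d} = \frac{1}{- \frac{29}{25} + d}$)
$-108 - 113 r{\left(O{\left(0,2 \right)} \right)} = -108 - 113 \frac{25}{-29 + 25 \left(\left(-1\right) 0\right)} = -108 - 113 \frac{25}{-29 + 25 \cdot 0} = -108 - 113 \frac{25}{-29 + 0} = -108 - 113 \frac{25}{-29} = -108 - 113 \cdot 25 \left(- \frac{1}{29}\right) = -108 - - \frac{2825}{29} = -108 + \frac{2825}{29} = - \frac{307}{29}$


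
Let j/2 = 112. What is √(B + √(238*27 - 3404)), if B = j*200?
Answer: √(44800 + √3022) ≈ 211.79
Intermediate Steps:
j = 224 (j = 2*112 = 224)
B = 44800 (B = 224*200 = 44800)
√(B + √(238*27 - 3404)) = √(44800 + √(238*27 - 3404)) = √(44800 + √(6426 - 3404)) = √(44800 + √3022)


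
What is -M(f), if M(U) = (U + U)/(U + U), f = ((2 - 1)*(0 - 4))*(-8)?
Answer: -1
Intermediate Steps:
f = 32 (f = (1*(-4))*(-8) = -4*(-8) = 32)
M(U) = 1 (M(U) = (2*U)/((2*U)) = (2*U)*(1/(2*U)) = 1)
-M(f) = -1*1 = -1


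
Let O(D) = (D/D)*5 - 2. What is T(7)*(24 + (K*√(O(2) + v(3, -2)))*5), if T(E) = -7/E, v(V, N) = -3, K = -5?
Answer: -24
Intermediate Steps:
O(D) = 3 (O(D) = 1*5 - 2 = 5 - 2 = 3)
T(7)*(24 + (K*√(O(2) + v(3, -2)))*5) = (-7/7)*(24 - 5*√(3 - 3)*5) = (-7*⅐)*(24 - 5*√0*5) = -(24 - 5*0*5) = -(24 + 0*5) = -(24 + 0) = -1*24 = -24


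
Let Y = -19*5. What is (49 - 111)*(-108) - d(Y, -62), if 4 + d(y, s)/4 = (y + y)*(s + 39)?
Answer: -10768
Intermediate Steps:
Y = -95
d(y, s) = -16 + 8*y*(39 + s) (d(y, s) = -16 + 4*((y + y)*(s + 39)) = -16 + 4*((2*y)*(39 + s)) = -16 + 4*(2*y*(39 + s)) = -16 + 8*y*(39 + s))
(49 - 111)*(-108) - d(Y, -62) = (49 - 111)*(-108) - (-16 + 312*(-95) + 8*(-62)*(-95)) = -62*(-108) - (-16 - 29640 + 47120) = 6696 - 1*17464 = 6696 - 17464 = -10768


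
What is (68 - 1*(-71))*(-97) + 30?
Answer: -13453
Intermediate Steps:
(68 - 1*(-71))*(-97) + 30 = (68 + 71)*(-97) + 30 = 139*(-97) + 30 = -13483 + 30 = -13453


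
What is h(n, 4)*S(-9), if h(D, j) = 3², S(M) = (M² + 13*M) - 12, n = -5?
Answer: -432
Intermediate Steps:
S(M) = -12 + M² + 13*M
h(D, j) = 9
h(n, 4)*S(-9) = 9*(-12 + (-9)² + 13*(-9)) = 9*(-12 + 81 - 117) = 9*(-48) = -432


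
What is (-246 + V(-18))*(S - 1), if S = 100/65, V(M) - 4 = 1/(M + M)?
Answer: -60991/468 ≈ -130.32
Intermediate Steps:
V(M) = 4 + 1/(2*M) (V(M) = 4 + 1/(M + M) = 4 + 1/(2*M))
S = 20/13 (S = 100*(1/65) = 20/13 ≈ 1.5385)
(-246 + V(-18))*(S - 1) = (-246 + (4 + (1/2)/(-18)))*(20/13 - 1) = (-246 + (4 + (1/2)*(-1/18)))*(7/13) = (-246 + (4 - 1/36))*(7/13) = (-246 + 143/36)*(7/13) = -8713/36*7/13 = -60991/468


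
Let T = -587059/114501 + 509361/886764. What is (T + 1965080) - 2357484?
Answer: -13281115178431957/33845121588 ≈ -3.9241e+5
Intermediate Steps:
T = -154086814405/33845121588 (T = -587059*1/114501 + 509361*(1/886764) = -587059/114501 + 169787/295588 = -154086814405/33845121588 ≈ -4.5527)
(T + 1965080) - 2357484 = (-154086814405/33845121588 + 1965080) - 2357484 = 66508217443332635/33845121588 - 2357484 = -13281115178431957/33845121588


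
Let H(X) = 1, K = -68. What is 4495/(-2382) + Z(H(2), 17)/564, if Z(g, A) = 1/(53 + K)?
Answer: -6338347/3358620 ≈ -1.8872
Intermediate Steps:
Z(g, A) = -1/15 (Z(g, A) = 1/(53 - 68) = 1/(-15) = -1/15)
4495/(-2382) + Z(H(2), 17)/564 = 4495/(-2382) - 1/15/564 = 4495*(-1/2382) - 1/15*1/564 = -4495/2382 - 1/8460 = -6338347/3358620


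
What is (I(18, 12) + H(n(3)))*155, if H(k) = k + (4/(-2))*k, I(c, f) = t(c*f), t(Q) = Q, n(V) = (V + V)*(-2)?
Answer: 35340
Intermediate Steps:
n(V) = -4*V (n(V) = (2*V)*(-2) = -4*V)
I(c, f) = c*f
H(k) = -k (H(k) = k + (4*(-1/2))*k = k - 2*k = -k)
(I(18, 12) + H(n(3)))*155 = (18*12 - (-4)*3)*155 = (216 - 1*(-12))*155 = (216 + 12)*155 = 228*155 = 35340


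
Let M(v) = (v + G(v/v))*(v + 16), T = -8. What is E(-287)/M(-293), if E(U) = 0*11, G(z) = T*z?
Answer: 0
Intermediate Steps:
G(z) = -8*z
E(U) = 0
M(v) = (-8 + v)*(16 + v) (M(v) = (v - 8*v/v)*(v + 16) = (v - 8*1)*(16 + v) = (v - 8)*(16 + v) = (-8 + v)*(16 + v))
E(-287)/M(-293) = 0/(-128 + (-293)**2 + 8*(-293)) = 0/(-128 + 85849 - 2344) = 0/83377 = 0*(1/83377) = 0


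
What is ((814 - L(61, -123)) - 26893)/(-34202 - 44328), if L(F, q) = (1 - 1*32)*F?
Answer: 12094/39265 ≈ 0.30801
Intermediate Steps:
L(F, q) = -31*F (L(F, q) = (1 - 32)*F = -31*F)
((814 - L(61, -123)) - 26893)/(-34202 - 44328) = ((814 - (-31)*61) - 26893)/(-34202 - 44328) = ((814 - 1*(-1891)) - 26893)/(-78530) = ((814 + 1891) - 26893)*(-1/78530) = (2705 - 26893)*(-1/78530) = -24188*(-1/78530) = 12094/39265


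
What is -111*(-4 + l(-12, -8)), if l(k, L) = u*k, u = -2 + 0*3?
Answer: -2220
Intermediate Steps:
u = -2 (u = -2 + 0 = -2)
l(k, L) = -2*k
-111*(-4 + l(-12, -8)) = -111*(-4 - 2*(-12)) = -111*(-4 + 24) = -111*20 = -2220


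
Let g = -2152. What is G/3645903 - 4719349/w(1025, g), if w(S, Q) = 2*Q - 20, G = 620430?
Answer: 5736323805489/5254961524 ≈ 1091.6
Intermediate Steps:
w(S, Q) = -20 + 2*Q
G/3645903 - 4719349/w(1025, g) = 620430/3645903 - 4719349/(-20 + 2*(-2152)) = 620430*(1/3645903) - 4719349/(-20 - 4304) = 206810/1215301 - 4719349/(-4324) = 206810/1215301 - 4719349*(-1/4324) = 206810/1215301 + 4719349/4324 = 5736323805489/5254961524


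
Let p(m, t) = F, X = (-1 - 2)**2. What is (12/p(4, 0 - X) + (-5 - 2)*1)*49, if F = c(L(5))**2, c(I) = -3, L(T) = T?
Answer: -833/3 ≈ -277.67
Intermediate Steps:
X = 9 (X = (-3)**2 = 9)
F = 9 (F = (-3)**2 = 9)
p(m, t) = 9
(12/p(4, 0 - X) + (-5 - 2)*1)*49 = (12/9 + (-5 - 2)*1)*49 = (12*(1/9) - 7*1)*49 = (4/3 - 7)*49 = -17/3*49 = -833/3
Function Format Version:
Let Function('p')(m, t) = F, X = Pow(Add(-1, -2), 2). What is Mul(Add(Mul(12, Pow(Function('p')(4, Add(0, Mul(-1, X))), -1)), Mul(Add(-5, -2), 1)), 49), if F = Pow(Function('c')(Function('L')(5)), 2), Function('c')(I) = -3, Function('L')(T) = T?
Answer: Rational(-833, 3) ≈ -277.67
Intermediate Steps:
X = 9 (X = Pow(-3, 2) = 9)
F = 9 (F = Pow(-3, 2) = 9)
Function('p')(m, t) = 9
Mul(Add(Mul(12, Pow(Function('p')(4, Add(0, Mul(-1, X))), -1)), Mul(Add(-5, -2), 1)), 49) = Mul(Add(Mul(12, Pow(9, -1)), Mul(Add(-5, -2), 1)), 49) = Mul(Add(Mul(12, Rational(1, 9)), Mul(-7, 1)), 49) = Mul(Add(Rational(4, 3), -7), 49) = Mul(Rational(-17, 3), 49) = Rational(-833, 3)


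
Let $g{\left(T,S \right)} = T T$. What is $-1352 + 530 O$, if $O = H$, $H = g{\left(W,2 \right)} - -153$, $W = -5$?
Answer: $92988$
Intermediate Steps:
$g{\left(T,S \right)} = T^{2}$
$H = 178$ ($H = \left(-5\right)^{2} - -153 = 25 + 153 = 178$)
$O = 178$
$-1352 + 530 O = -1352 + 530 \cdot 178 = -1352 + 94340 = 92988$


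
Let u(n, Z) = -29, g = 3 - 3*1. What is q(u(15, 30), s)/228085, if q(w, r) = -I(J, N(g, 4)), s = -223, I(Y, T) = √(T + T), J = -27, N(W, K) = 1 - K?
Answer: -I*√6/228085 ≈ -1.0739e-5*I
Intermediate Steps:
g = 0 (g = 3 - 3 = 0)
I(Y, T) = √2*√T (I(Y, T) = √(2*T) = √2*√T)
q(w, r) = -I*√6 (q(w, r) = -√2*√(1 - 1*4) = -√2*√(1 - 4) = -√2*√(-3) = -√2*I*√3 = -I*√6)
q(u(15, 30), s)/228085 = -I*√6/228085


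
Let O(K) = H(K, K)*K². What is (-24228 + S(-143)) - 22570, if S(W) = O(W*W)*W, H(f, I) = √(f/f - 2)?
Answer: -46798 - 59797108943*I ≈ -46798.0 - 5.9797e+10*I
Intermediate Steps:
H(f, I) = I (H(f, I) = √(1 - 2) = √(-1) = I)
O(K) = I*K²
S(W) = I*W⁵ (S(W) = (I*(W*W)²)*W = (I*(W²)²)*W = (I*W⁴)*W = I*W⁵)
(-24228 + S(-143)) - 22570 = (-24228 + I*(-143)⁵) - 22570 = (-24228 + I*(-59797108943)) - 22570 = (-24228 - 59797108943*I) - 22570 = -46798 - 59797108943*I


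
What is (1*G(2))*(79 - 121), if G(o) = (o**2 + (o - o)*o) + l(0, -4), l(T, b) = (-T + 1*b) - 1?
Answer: 42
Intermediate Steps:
l(T, b) = -1 + b - T (l(T, b) = (-T + b) - 1 = (b - T) - 1 = -1 + b - T)
G(o) = -5 + o**2 (G(o) = (o**2 + (o - o)*o) + (-1 - 4 - 1*0) = (o**2 + 0*o) + (-1 - 4 + 0) = (o**2 + 0) - 5 = o**2 - 5 = -5 + o**2)
(1*G(2))*(79 - 121) = (1*(-5 + 2**2))*(79 - 121) = (1*(-5 + 4))*(-42) = (1*(-1))*(-42) = -1*(-42) = 42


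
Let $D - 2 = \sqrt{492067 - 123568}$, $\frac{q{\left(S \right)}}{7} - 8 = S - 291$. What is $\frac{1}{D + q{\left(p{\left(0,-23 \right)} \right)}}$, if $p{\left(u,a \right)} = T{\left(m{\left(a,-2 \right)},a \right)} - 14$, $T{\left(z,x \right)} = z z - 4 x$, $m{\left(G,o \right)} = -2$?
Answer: $- \frac{1405}{1605526} - \frac{\sqrt{368499}}{1605526} \approx -0.0012532$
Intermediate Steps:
$T{\left(z,x \right)} = z^{2} - 4 x$
$p{\left(u,a \right)} = -10 - 4 a$ ($p{\left(u,a \right)} = \left(\left(-2\right)^{2} - 4 a\right) - 14 = \left(4 - 4 a\right) - 14 = -10 - 4 a$)
$q{\left(S \right)} = -1981 + 7 S$ ($q{\left(S \right)} = 56 + 7 \left(S - 291\right) = 56 + 7 \left(-291 + S\right) = 56 + \left(-2037 + 7 S\right) = -1981 + 7 S$)
$D = 2 + \sqrt{368499}$ ($D = 2 + \sqrt{492067 - 123568} = 2 + \sqrt{368499} \approx 609.04$)
$\frac{1}{D + q{\left(p{\left(0,-23 \right)} \right)}} = \frac{1}{\left(2 + \sqrt{368499}\right) - \left(1981 - 7 \left(-10 - -92\right)\right)} = \frac{1}{\left(2 + \sqrt{368499}\right) - \left(1981 - 7 \left(-10 + 92\right)\right)} = \frac{1}{\left(2 + \sqrt{368499}\right) + \left(-1981 + 7 \cdot 82\right)} = \frac{1}{\left(2 + \sqrt{368499}\right) + \left(-1981 + 574\right)} = \frac{1}{\left(2 + \sqrt{368499}\right) - 1407} = \frac{1}{-1405 + \sqrt{368499}}$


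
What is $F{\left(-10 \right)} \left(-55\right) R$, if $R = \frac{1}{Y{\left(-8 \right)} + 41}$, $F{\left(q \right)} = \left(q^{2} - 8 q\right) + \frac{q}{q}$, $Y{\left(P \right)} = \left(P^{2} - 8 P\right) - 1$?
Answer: $- \frac{9955}{168} \approx -59.256$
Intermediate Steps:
$Y{\left(P \right)} = -1 + P^{2} - 8 P$
$F{\left(q \right)} = 1 + q^{2} - 8 q$ ($F{\left(q \right)} = \left(q^{2} - 8 q\right) + 1 = 1 + q^{2} - 8 q$)
$R = \frac{1}{168}$ ($R = \frac{1}{\left(-1 + \left(-8\right)^{2} - -64\right) + 41} = \frac{1}{\left(-1 + 64 + 64\right) + 41} = \frac{1}{127 + 41} = \frac{1}{168} \approx 0.0059524$)
$F{\left(-10 \right)} \left(-55\right) R = \left(1 + \left(-10\right)^{2} - -80\right) \left(-55\right) \frac{1}{168} = \left(1 + 100 + 80\right) \left(-55\right) \frac{1}{168} = 181 \left(-55\right) \frac{1}{168} = \left(-9955\right) \frac{1}{168} = - \frac{9955}{168}$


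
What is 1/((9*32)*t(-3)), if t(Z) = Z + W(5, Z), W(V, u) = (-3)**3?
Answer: -1/8640 ≈ -0.00011574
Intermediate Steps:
W(V, u) = -27
t(Z) = -27 + Z (t(Z) = Z - 27 = -27 + Z)
1/((9*32)*t(-3)) = 1/((9*32)*(-27 - 3)) = 1/(288*(-30)) = 1/(-8640) = -1/8640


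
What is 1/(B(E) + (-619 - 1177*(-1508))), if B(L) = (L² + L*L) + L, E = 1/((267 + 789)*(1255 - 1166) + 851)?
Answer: 8993677225/15957454519380662 ≈ 5.6360e-7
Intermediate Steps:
E = 1/94835 (E = 1/(1056*89 + 851) = 1/(93984 + 851) = 1/94835 ≈ 1.0545e-5)
B(L) = L + 2*L² (B(L) = (L² + L²) + L = 2*L² + L = L + 2*L²)
1/(B(E) + (-619 - 1177*(-1508))) = 1/((1 + 2*(1/94835))/94835 + (-619 - 1177*(-1508))) = 1/((1 + 2/94835)/94835 + (-619 + 1774916)) = 1/((1/94835)*(94837/94835) + 1774297) = 1/(94837/8993677225 + 1774297) = 1/(15957454519380662/8993677225) = 8993677225/15957454519380662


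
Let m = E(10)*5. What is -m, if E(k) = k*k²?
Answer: -5000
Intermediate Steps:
E(k) = k³
m = 5000 (m = 10³*5 = 1000*5 = 5000)
-m = -1*5000 = -5000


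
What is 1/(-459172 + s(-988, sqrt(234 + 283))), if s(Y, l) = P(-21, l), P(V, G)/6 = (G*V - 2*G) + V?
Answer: -229649/105472403528 + 69*sqrt(517)/105472403528 ≈ -2.1625e-6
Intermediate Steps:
P(V, G) = -12*G + 6*V + 6*G*V (P(V, G) = 6*((G*V - 2*G) + V) = 6*((-2*G + G*V) + V) = 6*(V - 2*G + G*V) = -12*G + 6*V + 6*G*V)
s(Y, l) = -126 - 138*l (s(Y, l) = -12*l + 6*(-21) + 6*l*(-21) = -12*l - 126 - 126*l = -126 - 138*l)
1/(-459172 + s(-988, sqrt(234 + 283))) = 1/(-459172 + (-126 - 138*sqrt(234 + 283))) = 1/(-459172 + (-126 - 138*sqrt(517))) = 1/(-459298 - 138*sqrt(517))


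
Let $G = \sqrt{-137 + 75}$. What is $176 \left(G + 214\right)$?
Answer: $37664 + 176 i \sqrt{62} \approx 37664.0 + 1385.8 i$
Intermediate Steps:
$G = i \sqrt{62}$ ($G = \sqrt{-62} = i \sqrt{62} \approx 7.874 i$)
$176 \left(G + 214\right) = 176 \left(i \sqrt{62} + 214\right) = 176 \left(214 + i \sqrt{62}\right) = 37664 + 176 i \sqrt{62}$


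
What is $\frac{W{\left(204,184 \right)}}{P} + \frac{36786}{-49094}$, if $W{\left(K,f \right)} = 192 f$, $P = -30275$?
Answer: $- \frac{1424044491}{743160425} \approx -1.9162$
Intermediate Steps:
$\frac{W{\left(204,184 \right)}}{P} + \frac{36786}{-49094} = \frac{192 \cdot 184}{-30275} + \frac{36786}{-49094} = 35328 \left(- \frac{1}{30275}\right) + 36786 \left(- \frac{1}{49094}\right) = - \frac{35328}{30275} - \frac{18393}{24547} = - \frac{1424044491}{743160425}$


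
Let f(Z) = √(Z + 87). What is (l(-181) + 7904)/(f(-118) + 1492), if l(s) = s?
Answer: 11522716/2226095 - 7723*I*√31/2226095 ≈ 5.1762 - 0.019316*I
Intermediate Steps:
f(Z) = √(87 + Z)
(l(-181) + 7904)/(f(-118) + 1492) = (-181 + 7904)/(√(87 - 118) + 1492) = 7723/(√(-31) + 1492) = 7723/(I*√31 + 1492) = 7723/(1492 + I*√31)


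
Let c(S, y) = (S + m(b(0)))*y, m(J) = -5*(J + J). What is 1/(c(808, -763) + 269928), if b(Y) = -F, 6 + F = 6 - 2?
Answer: -1/331316 ≈ -3.0183e-6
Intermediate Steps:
F = -2 (F = -6 + (6 - 2) = -6 + 4 = -2)
b(Y) = 2 (b(Y) = -1*(-2) = 2)
m(J) = -10*J
c(S, y) = y*(-20 + S) (c(S, y) = (S - 10*2)*y = (S - 20)*y = (-20 + S)*y = y*(-20 + S))
1/(c(808, -763) + 269928) = 1/(-763*(-20 + 808) + 269928) = 1/(-763*788 + 269928) = 1/(-601244 + 269928) = 1/(-331316) = -1/331316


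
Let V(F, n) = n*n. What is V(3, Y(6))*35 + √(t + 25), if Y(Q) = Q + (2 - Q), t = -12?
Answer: 140 + √13 ≈ 143.61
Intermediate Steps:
Y(Q) = 2
V(F, n) = n²
V(3, Y(6))*35 + √(t + 25) = 2²*35 + √(-12 + 25) = 4*35 + √13 = 140 + √13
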